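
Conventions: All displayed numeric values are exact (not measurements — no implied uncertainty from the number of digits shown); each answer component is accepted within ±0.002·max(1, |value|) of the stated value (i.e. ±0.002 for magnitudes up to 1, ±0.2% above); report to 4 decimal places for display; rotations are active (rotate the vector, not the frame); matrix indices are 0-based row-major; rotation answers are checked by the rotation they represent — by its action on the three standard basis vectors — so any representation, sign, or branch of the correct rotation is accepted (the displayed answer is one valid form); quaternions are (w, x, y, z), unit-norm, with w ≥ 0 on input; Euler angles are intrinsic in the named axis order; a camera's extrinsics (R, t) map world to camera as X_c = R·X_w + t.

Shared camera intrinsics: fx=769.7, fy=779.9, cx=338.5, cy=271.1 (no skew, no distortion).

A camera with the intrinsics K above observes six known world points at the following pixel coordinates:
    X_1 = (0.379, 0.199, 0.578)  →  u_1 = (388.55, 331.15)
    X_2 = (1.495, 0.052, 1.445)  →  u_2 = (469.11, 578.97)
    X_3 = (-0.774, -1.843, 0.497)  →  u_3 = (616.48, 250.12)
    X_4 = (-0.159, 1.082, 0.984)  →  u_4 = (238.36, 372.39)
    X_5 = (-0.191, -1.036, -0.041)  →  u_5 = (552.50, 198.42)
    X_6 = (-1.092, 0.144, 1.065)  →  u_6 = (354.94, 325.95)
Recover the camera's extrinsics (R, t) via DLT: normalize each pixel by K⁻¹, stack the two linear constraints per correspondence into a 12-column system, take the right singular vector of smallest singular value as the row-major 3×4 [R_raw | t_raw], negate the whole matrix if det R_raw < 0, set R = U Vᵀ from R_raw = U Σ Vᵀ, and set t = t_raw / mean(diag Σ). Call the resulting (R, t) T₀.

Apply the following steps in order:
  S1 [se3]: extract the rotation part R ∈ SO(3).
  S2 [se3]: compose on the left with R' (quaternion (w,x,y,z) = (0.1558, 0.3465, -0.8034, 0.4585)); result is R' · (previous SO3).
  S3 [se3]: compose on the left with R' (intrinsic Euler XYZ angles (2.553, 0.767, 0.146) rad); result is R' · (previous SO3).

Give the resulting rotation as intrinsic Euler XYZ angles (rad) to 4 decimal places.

rotation (euler_xyz) = (-0.7162, -1.5088, -2.3931)

source (pnp_recover): camera pose = R=[0.1557 -0.9876 0.0205; 0.2633 0.0615 0.9627; -0.9521 -0.1445 0.2696], t=(0.4200, -0.3200, 4.7603)
after S1 (rot_of_se3): [0.1557 -0.9876 0.0205; 0.2633 0.0615 0.9627; -0.9521 -0.1445 0.2696]
after S2 (compose_so3): [-0.3592 0.6497 -0.6700; 0.8291 0.5517 0.0906; 0.4284 -0.5229 -0.7369]
after S3 (compose_so3): [-0.0454 0.0421 -0.9981; -0.9934 -0.1068 0.0406; -0.1049 0.9934 0.0467]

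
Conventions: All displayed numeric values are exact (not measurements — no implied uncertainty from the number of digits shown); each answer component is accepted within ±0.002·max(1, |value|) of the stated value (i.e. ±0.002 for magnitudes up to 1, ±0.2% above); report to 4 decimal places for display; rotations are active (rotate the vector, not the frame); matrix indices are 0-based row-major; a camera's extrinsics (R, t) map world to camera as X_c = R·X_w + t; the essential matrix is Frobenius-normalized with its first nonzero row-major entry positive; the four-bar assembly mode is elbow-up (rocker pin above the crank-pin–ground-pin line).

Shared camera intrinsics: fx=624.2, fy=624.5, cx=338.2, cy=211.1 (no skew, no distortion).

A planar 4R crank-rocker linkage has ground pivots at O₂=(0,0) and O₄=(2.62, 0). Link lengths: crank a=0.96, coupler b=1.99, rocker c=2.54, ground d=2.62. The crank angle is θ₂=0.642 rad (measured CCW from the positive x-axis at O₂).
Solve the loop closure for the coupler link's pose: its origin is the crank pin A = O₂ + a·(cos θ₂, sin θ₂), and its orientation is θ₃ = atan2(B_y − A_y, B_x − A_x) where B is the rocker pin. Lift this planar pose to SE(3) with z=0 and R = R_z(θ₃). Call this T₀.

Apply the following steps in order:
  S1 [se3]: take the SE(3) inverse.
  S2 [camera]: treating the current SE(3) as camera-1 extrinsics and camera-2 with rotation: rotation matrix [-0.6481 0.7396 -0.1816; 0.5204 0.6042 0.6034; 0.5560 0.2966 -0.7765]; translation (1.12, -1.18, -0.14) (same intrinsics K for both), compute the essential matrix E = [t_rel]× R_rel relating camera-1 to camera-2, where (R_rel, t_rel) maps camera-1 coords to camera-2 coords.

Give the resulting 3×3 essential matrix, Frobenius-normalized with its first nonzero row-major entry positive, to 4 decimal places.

source (fourbar_fk): coupler pose = R=[0.4492 -0.8934 0.0000; 0.8934 0.4492 0.0000; 0.0000 0.0000 1.0000], t=(0.7689, 0.5748, 0.0000)
after S1 (invert_se3): R=[0.4492 0.8934 0.0000; -0.8934 0.4492 -0.0000; 0.0000 0.0000 1.0000], t=(-0.8590, 0.4287, 0.0000)
after S2 (essential): [0.3339 -0.1423 -0.0344; 0.2139 -0.4618 -0.4223; -0.5612 -0.1109 -0.3201]

matrix = [0.3339 -0.1423 -0.0344; 0.2139 -0.4618 -0.4223; -0.5612 -0.1109 -0.3201]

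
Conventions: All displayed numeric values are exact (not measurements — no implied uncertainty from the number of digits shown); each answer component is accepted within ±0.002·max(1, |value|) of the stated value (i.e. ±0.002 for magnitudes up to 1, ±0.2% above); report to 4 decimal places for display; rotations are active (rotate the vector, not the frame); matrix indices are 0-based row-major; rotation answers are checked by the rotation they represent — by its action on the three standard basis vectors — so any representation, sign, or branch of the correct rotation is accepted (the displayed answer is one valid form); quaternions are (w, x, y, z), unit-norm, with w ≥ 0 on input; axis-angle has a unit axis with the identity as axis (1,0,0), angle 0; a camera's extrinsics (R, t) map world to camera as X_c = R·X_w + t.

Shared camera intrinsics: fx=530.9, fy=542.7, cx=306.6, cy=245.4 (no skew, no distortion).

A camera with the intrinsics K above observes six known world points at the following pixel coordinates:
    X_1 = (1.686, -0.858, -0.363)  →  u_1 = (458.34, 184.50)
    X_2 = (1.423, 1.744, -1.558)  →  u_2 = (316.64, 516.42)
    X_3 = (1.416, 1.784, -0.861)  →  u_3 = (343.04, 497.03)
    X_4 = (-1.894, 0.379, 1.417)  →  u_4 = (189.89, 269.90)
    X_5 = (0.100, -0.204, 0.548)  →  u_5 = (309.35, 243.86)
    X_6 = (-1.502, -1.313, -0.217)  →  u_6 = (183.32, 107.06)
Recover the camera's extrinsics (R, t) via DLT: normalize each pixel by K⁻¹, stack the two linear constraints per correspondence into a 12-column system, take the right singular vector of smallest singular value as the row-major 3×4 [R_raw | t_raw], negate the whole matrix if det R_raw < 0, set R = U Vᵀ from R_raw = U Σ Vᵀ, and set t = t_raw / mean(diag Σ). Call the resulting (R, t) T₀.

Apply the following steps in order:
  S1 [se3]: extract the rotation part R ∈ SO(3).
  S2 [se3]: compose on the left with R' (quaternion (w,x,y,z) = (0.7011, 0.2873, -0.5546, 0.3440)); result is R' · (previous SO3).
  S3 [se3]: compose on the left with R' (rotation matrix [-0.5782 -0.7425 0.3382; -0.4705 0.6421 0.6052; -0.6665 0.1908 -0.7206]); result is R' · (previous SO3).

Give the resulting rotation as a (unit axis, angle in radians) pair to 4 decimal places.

source (pnp_recover): camera pose = R=[0.9116 -0.2487 0.3272; 0.1902 0.9611 0.2005; -0.3643 -0.1205 0.9234], t=(-0.2900, 0.0501, 5.5402)
after S1 (rot_of_se3): [0.9116 -0.2487 0.3272; 0.1902 0.9611 0.2005; -0.3643 -0.1205 0.9234]
after S2 (compose_so3): [0.1940 -0.7368 -0.6477; 0.5488 0.6288 -0.5509; 0.8131 -0.2485 0.5263]
after S3 (compose_so3): [-0.2446 -0.1249 0.9615; 0.7532 0.6000 0.2696; -0.6106 0.7902 -0.0527]

rotation (axis_angle) = ((0.2777, 0.8387, 0.4685), 1.9270)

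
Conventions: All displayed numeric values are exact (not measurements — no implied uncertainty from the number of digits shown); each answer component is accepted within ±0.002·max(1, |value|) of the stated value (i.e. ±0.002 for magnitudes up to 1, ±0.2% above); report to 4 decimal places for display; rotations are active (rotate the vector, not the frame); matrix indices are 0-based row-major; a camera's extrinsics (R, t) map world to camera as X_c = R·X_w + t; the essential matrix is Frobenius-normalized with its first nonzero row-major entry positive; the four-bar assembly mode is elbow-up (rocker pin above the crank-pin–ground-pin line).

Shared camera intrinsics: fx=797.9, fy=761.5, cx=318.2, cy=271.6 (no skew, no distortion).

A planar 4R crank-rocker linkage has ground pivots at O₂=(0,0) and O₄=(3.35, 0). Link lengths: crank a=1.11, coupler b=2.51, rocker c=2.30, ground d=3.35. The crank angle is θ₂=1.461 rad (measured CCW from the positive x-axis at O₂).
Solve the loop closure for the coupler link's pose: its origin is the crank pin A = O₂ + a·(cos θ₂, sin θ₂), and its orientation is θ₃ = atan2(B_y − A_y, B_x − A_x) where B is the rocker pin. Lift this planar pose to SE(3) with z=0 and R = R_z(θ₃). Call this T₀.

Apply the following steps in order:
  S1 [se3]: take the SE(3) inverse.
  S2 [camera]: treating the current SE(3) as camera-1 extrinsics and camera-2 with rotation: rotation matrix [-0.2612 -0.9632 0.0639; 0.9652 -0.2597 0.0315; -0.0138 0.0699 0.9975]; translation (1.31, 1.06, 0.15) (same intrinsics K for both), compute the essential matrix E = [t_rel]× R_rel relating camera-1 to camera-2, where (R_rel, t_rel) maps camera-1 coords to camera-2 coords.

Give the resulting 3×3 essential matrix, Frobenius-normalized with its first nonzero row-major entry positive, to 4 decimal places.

source (fourbar_fk): coupler pose = R=[0.9169 -0.3991 0.0000; 0.3991 0.9169 0.0000; 0.0000 0.0000 1.0000], t=(0.1216, 1.1033, 0.0000)
after S1 (invert_se3): R=[0.9169 0.3991 0.0000; -0.3991 0.9169 0.0000; 0.0000 0.0000 1.0000], t=(-0.5518, -0.9631, 0.0000)
after S2 (essential): [0.1218 -0.1517 -0.6604; 0.1078 0.1428 0.1503; -0.5425 -0.4192 0.0375]

matrix = [0.1218 -0.1517 -0.6604; 0.1078 0.1428 0.1503; -0.5425 -0.4192 0.0375]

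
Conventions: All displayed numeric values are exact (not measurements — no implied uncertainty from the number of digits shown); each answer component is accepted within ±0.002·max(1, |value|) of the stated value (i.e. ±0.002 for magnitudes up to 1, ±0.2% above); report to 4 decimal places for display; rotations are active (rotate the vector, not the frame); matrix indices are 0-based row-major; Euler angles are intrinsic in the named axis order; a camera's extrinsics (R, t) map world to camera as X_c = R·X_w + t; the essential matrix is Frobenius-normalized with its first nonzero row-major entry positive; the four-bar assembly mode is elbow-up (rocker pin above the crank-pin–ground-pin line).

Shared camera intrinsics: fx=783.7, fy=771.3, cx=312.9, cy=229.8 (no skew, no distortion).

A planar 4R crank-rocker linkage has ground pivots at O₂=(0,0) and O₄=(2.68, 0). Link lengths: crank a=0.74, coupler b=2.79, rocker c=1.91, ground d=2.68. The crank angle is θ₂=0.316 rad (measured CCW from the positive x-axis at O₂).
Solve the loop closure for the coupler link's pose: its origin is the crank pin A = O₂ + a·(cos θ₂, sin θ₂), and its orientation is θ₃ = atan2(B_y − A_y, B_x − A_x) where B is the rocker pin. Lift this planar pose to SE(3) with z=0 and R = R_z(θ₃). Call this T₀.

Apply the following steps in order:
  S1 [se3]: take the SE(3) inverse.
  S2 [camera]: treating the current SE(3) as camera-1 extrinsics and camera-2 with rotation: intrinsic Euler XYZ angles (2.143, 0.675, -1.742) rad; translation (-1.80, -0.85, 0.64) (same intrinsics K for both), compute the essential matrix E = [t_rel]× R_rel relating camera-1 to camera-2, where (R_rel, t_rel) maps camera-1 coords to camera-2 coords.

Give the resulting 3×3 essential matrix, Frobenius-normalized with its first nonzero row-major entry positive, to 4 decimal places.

source (fourbar_fk): coupler pose = R=[0.8033 -0.5956 0.0000; 0.5956 0.8033 0.0000; 0.0000 0.0000 1.0000], t=(0.7034, 0.2300, 0.0000)
after S1 (invert_se3): R=[0.8033 0.5956 0.0000; -0.5956 0.8033 0.0000; 0.0000 0.0000 1.0000], t=(-0.7020, 0.2342, 0.0000)
after S2 (essential): [0.0779 -0.1139 0.0833; -0.4035 0.4854 -0.2759; -0.4397 -0.0441 0.5515]

matrix = [0.0779 -0.1139 0.0833; -0.4035 0.4854 -0.2759; -0.4397 -0.0441 0.5515]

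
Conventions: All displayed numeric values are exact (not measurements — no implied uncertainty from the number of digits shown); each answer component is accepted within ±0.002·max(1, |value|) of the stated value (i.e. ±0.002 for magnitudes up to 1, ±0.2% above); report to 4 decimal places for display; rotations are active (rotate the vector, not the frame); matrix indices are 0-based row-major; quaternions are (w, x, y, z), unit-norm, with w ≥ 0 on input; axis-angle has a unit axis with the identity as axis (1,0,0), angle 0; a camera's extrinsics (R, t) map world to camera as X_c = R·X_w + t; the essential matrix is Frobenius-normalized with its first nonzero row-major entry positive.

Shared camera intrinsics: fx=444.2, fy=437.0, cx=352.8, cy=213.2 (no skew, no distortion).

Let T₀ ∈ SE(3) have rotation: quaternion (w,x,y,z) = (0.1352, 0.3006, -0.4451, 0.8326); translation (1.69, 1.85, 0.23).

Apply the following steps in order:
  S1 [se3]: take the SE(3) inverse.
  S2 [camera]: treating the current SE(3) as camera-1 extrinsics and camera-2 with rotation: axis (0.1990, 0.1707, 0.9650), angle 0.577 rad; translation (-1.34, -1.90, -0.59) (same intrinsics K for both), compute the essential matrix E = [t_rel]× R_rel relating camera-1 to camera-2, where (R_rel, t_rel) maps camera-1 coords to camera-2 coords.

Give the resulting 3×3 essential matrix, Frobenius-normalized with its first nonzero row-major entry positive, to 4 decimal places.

matrix = [0.1685 -0.3617 0.0266; 0.4670 -0.3772 0.0455; 0.5017 0.4753 0.0090]

after S1 (invert_se3): R=[-0.7827 -0.0425 0.6209; -0.4927 -0.5672 -0.6599; 0.3802 -0.8225 0.4230], t=(1.2585, 2.0338, 0.7817)
after S2 (essential): [0.1685 -0.3617 0.0266; 0.4670 -0.3772 0.0455; 0.5017 0.4753 0.0090]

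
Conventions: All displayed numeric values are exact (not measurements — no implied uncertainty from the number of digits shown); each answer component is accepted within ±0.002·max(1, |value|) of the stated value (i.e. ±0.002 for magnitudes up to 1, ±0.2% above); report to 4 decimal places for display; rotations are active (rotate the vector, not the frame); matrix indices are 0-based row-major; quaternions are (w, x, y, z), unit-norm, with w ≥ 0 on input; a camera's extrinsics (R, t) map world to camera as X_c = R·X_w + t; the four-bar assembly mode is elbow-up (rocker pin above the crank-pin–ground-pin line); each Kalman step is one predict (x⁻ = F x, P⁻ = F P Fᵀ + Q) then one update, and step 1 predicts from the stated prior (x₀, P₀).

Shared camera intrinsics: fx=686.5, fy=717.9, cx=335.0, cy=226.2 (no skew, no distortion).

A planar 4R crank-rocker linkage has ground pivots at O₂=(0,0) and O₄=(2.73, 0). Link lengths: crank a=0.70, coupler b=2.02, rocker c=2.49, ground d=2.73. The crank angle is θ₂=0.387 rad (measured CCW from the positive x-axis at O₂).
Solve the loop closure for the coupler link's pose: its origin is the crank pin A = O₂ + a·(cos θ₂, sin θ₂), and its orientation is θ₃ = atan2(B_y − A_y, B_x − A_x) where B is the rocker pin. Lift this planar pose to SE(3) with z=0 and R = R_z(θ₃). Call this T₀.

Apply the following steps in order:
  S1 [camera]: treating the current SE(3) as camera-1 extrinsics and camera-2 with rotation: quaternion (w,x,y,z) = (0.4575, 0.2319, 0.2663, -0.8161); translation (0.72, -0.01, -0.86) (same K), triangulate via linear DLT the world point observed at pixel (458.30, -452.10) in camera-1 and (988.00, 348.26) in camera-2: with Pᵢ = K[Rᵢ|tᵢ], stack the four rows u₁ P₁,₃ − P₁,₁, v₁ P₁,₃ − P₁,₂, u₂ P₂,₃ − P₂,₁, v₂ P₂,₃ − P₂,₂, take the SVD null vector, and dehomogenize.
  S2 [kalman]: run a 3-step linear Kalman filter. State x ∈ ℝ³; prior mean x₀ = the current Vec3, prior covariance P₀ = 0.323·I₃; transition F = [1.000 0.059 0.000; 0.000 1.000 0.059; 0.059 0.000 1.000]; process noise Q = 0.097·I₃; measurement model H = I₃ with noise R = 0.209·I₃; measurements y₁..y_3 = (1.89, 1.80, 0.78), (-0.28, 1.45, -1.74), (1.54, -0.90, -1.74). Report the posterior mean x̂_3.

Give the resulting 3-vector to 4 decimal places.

source (fourbar_fk): coupler pose = R=[0.3885 -0.9215 0.0000; 0.9215 0.3885 0.0000; 0.0000 0.0000 1.0000], t=(0.6482, 0.2642, 0.0000)
after S1 (triangulate): (-1.5572, -0.2115, 1.3260)
after S2 (kf_track): (0.8765, 0.1943, -1.0984)

result = (0.8765, 0.1943, -1.0984)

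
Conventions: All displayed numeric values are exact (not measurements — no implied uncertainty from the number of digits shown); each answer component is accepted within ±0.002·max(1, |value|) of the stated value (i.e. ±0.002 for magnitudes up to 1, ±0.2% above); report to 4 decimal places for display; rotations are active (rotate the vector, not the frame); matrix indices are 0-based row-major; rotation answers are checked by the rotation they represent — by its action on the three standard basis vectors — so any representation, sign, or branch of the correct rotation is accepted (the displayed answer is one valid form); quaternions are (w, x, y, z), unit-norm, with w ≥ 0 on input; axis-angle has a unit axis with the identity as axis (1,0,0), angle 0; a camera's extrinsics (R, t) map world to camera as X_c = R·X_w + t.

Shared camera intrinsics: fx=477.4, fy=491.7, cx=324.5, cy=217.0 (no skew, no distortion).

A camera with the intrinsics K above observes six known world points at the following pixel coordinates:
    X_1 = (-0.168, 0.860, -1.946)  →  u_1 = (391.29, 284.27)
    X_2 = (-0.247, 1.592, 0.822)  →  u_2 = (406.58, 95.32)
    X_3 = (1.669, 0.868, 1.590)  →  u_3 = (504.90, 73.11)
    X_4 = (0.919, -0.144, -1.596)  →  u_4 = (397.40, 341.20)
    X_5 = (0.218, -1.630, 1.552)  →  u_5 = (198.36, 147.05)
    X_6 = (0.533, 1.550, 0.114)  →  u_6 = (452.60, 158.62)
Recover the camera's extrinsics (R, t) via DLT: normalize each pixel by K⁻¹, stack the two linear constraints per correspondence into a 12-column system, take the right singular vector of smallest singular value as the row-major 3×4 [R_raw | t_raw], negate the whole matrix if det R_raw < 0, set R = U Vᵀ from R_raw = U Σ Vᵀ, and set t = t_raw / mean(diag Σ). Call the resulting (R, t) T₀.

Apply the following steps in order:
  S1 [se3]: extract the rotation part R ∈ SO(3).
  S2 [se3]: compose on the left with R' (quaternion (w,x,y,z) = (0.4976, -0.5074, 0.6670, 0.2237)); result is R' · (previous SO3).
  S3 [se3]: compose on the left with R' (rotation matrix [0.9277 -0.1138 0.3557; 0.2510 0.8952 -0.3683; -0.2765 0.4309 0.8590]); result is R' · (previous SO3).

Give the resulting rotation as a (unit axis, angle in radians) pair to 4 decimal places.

source (pnp_recover): camera pose = R=[0.6374 0.7537 -0.1602; 0.3271 -0.4529 -0.8294; -0.6977 0.4762 -0.5352], t=(0.2100, -0.1300, 6.0298)
after S1 (rot_of_se3): [0.6374 0.7537 -0.1602; 0.3271 -0.4529 -0.8294; -0.6977 0.4762 -0.5352]
after S2 (compose_so3): [-0.5925 0.6230 0.5106; -0.7241 -0.1341 -0.6766; -0.3530 -0.7706 0.5306]
after S3 (compose_so3): [-0.5928 0.3191 0.7394; -0.6669 0.3201 -0.6729; -0.4514 -0.8920 0.0230]

rotation (axis_angle) = ((-0.1404, 0.7626, -0.6315), 2.2457)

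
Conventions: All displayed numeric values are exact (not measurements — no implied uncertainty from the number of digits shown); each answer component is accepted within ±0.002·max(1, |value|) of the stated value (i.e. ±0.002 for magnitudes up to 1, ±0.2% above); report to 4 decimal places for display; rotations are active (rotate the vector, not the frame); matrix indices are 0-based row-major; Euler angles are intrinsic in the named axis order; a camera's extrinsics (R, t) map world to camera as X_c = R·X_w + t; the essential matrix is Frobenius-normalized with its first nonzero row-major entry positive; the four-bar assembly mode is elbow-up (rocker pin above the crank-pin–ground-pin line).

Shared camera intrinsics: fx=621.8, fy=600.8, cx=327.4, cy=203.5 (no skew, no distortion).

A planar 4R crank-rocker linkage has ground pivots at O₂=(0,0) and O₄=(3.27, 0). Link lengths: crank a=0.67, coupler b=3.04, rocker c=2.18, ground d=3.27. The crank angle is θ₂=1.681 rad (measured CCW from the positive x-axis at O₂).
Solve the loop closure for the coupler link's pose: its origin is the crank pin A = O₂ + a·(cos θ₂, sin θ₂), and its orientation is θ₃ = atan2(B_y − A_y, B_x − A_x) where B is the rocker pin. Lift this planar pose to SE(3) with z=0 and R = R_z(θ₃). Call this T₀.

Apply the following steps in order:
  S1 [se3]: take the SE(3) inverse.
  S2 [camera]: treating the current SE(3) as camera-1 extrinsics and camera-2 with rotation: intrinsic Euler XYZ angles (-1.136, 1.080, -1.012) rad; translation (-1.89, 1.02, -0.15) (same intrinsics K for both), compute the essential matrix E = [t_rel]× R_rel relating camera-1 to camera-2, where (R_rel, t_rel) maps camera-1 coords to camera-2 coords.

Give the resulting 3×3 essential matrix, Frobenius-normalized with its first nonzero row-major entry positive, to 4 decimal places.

matrix = [0.1978 0.2823 -0.1674; 0.0254 0.6389 0.1125; -0.4226 0.0432 0.5012]

source (fourbar_fk): coupler pose = R=[0.8852 -0.4652 0.0000; 0.4652 0.8852 0.0000; 0.0000 0.0000 1.0000], t=(-0.0737, 0.6659, 0.0000)
after S1 (invert_se3): R=[0.8852 0.4652 0.0000; -0.4652 0.8852 0.0000; 0.0000 0.0000 1.0000], t=(-0.2445, -0.6238, 0.0000)
after S2 (essential): [0.1978 0.2823 -0.1674; 0.0254 0.6389 0.1125; -0.4226 0.0432 0.5012]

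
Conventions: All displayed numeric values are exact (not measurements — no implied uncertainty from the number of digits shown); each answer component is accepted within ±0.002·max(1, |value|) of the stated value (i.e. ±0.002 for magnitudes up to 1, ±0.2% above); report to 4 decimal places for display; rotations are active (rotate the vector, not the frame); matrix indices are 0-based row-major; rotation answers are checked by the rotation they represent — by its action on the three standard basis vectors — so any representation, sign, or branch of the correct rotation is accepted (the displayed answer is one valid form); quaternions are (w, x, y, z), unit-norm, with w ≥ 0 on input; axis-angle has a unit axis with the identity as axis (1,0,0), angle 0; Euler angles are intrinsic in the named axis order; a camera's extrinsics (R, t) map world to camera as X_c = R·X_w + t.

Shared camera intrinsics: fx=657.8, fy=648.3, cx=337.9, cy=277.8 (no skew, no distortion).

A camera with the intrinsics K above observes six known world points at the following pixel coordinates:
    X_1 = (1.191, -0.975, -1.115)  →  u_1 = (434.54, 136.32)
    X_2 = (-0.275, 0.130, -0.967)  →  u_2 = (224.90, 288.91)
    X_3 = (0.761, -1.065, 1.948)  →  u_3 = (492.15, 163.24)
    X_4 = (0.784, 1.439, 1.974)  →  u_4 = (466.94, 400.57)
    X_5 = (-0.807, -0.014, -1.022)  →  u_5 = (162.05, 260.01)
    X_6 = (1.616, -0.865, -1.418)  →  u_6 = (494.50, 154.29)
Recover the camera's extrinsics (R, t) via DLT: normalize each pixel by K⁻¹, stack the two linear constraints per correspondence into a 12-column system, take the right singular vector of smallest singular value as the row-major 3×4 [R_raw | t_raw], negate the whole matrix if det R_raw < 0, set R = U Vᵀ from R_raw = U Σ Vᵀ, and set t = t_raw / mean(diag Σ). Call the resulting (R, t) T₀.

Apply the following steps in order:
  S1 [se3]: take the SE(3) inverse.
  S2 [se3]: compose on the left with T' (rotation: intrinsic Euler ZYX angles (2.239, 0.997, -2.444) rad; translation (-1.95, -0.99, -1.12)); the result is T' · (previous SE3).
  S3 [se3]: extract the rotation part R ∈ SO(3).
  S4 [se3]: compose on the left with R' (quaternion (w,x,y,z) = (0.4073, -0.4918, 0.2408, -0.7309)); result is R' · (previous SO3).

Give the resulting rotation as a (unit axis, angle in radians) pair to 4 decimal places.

source (pnp_recover): camera pose = R=[0.8885 -0.0889 0.4501; 0.1341 0.9885 -0.0696; -0.4388 0.1222 0.8902], t=(-0.1000, -0.0800, 5.3299)
after S1 (invert_se3): R=[0.8885 0.1341 -0.4388; -0.0889 0.9885 0.1222; 0.4501 -0.0696 0.8902], t=(2.4383, -0.5810, -4.7055)
after S2 (compose_se3): R=[-0.4294 0.8873 0.1681; -0.0326 0.1708 -0.9848; -0.9025 -0.4284 -0.0444], t=(-2.8177, 4.2692, -1.0076)
after S3 (rot_of_se3): [-0.4294 0.8873 0.1681; -0.0326 0.1708 -0.9848; -0.9025 -0.4284 -0.0444]
after S4 (compose_so3): [-0.7583 -0.4944 -0.4248; 0.3315 -0.8536 0.4018; -0.5613 0.1639 0.8113]

rotation (axis_angle) = ((-0.2734, 0.1568, 0.9490), 2.6914)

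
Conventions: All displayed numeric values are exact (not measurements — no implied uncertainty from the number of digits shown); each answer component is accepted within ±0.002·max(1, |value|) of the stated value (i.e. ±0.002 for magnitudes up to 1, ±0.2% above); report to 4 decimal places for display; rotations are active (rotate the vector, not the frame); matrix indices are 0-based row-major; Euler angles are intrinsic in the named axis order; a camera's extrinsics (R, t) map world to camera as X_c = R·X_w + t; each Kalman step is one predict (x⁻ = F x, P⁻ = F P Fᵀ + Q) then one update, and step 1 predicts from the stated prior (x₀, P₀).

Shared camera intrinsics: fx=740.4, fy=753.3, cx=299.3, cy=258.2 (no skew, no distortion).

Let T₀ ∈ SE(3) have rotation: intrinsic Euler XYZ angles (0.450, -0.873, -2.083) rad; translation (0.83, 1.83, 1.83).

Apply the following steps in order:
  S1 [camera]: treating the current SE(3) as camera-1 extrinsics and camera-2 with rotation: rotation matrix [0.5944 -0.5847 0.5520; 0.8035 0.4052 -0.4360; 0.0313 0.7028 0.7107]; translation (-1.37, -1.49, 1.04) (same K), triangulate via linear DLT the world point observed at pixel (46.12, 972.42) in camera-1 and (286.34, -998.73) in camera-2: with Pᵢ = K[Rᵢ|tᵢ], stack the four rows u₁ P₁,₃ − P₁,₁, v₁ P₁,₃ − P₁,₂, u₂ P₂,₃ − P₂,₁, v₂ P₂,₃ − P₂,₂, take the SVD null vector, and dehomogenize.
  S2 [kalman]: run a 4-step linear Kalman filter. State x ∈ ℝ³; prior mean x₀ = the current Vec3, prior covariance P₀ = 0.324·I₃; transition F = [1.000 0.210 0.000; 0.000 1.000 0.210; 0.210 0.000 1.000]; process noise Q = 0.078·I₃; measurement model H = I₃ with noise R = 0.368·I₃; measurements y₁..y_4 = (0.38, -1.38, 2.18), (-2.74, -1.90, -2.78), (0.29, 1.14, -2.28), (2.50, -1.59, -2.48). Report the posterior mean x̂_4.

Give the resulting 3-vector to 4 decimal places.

result = (0.2395, -0.9283, -1.5918)

after S1 (triangulate): (0.1978, -0.8784, 1.2955)
after S2 (kf_track): (0.2395, -0.9283, -1.5918)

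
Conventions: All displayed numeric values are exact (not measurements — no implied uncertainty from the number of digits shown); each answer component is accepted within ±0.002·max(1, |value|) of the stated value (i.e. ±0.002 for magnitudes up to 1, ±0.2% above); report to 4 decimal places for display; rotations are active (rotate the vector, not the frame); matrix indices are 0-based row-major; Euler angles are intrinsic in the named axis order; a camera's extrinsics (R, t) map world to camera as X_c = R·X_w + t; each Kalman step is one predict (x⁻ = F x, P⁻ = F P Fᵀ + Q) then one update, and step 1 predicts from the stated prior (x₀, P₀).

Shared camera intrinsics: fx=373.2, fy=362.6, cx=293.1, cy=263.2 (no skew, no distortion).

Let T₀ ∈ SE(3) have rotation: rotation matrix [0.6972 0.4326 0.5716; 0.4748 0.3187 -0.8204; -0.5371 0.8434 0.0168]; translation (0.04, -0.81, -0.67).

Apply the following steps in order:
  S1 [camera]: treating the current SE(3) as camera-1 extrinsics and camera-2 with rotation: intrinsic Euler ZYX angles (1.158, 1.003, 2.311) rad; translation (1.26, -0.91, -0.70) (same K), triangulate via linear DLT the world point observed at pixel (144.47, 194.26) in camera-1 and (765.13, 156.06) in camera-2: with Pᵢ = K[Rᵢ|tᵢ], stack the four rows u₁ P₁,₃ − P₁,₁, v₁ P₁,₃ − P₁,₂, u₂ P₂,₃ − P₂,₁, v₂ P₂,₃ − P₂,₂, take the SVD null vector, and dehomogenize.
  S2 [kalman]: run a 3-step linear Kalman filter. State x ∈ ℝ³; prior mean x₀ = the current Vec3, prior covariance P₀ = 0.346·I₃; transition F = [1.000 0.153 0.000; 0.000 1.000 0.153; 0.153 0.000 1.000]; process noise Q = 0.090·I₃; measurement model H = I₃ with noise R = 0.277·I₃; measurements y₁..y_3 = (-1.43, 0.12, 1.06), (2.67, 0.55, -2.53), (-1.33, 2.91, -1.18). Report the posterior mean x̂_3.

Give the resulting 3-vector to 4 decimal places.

result = (-0.1615, 1.5634, -1.0920)

after S1 (triangulate): (-1.6742, 1.9331, -0.7774)
after S2 (kf_track): (-0.1615, 1.5634, -1.0920)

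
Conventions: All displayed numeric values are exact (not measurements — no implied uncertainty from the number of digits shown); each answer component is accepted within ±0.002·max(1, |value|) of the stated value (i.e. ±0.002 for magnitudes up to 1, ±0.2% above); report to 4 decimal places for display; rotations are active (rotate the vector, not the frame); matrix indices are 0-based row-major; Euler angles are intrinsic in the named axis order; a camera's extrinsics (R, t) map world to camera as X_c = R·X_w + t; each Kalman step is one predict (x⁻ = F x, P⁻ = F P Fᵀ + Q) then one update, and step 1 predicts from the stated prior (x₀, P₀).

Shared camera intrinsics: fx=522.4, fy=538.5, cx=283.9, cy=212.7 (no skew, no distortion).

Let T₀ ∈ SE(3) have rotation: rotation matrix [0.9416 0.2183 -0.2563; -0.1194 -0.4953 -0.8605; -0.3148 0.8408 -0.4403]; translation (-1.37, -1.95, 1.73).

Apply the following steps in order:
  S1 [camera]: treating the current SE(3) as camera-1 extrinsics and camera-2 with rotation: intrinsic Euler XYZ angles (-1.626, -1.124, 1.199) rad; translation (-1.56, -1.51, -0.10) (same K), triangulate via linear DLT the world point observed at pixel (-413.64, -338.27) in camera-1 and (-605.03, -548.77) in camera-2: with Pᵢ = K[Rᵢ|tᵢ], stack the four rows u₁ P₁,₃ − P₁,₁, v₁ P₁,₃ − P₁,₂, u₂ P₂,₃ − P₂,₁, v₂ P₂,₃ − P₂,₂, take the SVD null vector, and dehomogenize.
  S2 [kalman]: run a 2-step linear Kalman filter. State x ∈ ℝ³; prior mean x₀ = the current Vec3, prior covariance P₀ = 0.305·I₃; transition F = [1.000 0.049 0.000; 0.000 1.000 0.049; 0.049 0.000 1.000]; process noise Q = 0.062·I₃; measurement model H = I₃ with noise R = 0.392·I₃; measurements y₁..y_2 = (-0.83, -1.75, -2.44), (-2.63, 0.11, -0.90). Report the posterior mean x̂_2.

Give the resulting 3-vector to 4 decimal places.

result = (-1.8478, -0.4256, -0.9841)

after S1 (triangulate): (-1.7194, 0.2977, 0.5246)
after S2 (kf_track): (-1.8478, -0.4256, -0.9841)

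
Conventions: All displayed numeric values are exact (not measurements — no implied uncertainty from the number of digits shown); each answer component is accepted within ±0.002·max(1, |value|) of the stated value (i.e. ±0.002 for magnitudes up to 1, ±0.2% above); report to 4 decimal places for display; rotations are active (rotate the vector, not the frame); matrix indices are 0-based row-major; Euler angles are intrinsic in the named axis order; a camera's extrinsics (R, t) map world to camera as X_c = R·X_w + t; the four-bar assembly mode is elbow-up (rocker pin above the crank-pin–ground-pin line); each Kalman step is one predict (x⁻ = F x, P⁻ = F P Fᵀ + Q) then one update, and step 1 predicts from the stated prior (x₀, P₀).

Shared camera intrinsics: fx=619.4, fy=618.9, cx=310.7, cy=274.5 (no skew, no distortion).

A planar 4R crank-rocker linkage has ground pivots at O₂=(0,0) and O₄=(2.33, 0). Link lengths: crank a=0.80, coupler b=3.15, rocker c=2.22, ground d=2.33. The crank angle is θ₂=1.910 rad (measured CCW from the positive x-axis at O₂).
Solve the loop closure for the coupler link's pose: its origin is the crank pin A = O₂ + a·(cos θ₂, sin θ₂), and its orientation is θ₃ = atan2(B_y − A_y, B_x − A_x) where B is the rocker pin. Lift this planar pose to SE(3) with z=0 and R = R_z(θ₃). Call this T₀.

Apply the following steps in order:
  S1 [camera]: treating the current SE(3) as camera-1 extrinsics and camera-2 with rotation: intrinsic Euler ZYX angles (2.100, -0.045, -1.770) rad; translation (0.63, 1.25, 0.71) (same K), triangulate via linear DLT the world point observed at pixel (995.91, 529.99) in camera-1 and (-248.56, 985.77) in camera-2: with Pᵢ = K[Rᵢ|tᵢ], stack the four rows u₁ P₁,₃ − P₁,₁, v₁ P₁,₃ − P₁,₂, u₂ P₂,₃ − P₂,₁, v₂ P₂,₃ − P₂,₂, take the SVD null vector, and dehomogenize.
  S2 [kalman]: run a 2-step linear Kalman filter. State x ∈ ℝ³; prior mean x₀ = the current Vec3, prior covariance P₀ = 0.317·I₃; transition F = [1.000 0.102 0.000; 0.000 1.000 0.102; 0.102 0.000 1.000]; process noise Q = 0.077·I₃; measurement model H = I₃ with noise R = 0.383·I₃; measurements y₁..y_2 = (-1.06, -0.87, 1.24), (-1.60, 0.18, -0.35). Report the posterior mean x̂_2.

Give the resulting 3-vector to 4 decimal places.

result = (-0.6759, -0.4580, 0.6008)

source (fourbar_fk): coupler pose = R=[0.8866 -0.4625 0.0000; 0.4625 0.8866 0.0000; 0.0000 0.0000 1.0000], t=(-0.2662, 0.7544, 0.0000)
after S1 (triangulate): (1.4112, -0.9814, 1.3007)
after S2 (kf_track): (-0.6759, -0.4580, 0.6008)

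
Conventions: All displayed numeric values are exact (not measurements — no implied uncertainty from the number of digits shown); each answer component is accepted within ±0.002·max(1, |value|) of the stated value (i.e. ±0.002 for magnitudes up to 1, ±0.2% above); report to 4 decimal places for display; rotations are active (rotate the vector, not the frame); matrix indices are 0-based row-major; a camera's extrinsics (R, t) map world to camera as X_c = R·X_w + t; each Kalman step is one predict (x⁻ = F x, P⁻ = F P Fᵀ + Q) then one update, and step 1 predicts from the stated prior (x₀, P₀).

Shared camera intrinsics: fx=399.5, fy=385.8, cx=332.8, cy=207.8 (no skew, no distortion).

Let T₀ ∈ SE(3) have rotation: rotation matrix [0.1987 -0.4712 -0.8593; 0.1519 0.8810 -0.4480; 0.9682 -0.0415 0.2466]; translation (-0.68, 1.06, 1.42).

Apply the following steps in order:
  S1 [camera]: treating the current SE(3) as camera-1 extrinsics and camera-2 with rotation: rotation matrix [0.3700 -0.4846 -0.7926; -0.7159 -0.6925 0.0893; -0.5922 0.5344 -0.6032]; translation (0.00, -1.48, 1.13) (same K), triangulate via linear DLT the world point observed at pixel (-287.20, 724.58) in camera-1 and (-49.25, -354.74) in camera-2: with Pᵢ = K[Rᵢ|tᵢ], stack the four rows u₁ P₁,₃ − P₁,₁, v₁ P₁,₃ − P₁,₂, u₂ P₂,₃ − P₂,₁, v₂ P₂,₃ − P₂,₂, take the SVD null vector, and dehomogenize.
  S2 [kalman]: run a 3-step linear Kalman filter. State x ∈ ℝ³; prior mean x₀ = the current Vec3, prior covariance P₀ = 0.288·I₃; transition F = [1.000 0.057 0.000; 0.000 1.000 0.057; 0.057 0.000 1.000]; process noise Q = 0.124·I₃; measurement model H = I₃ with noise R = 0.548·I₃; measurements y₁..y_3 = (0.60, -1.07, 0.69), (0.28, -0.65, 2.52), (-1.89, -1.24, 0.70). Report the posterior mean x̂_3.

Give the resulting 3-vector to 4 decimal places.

after S1 (triangulate): (-0.2475, 1.3026, 0.8497)
after S2 (kf_track): (-0.6234, -0.4737, 1.1241)

result = (-0.6234, -0.4737, 1.1241)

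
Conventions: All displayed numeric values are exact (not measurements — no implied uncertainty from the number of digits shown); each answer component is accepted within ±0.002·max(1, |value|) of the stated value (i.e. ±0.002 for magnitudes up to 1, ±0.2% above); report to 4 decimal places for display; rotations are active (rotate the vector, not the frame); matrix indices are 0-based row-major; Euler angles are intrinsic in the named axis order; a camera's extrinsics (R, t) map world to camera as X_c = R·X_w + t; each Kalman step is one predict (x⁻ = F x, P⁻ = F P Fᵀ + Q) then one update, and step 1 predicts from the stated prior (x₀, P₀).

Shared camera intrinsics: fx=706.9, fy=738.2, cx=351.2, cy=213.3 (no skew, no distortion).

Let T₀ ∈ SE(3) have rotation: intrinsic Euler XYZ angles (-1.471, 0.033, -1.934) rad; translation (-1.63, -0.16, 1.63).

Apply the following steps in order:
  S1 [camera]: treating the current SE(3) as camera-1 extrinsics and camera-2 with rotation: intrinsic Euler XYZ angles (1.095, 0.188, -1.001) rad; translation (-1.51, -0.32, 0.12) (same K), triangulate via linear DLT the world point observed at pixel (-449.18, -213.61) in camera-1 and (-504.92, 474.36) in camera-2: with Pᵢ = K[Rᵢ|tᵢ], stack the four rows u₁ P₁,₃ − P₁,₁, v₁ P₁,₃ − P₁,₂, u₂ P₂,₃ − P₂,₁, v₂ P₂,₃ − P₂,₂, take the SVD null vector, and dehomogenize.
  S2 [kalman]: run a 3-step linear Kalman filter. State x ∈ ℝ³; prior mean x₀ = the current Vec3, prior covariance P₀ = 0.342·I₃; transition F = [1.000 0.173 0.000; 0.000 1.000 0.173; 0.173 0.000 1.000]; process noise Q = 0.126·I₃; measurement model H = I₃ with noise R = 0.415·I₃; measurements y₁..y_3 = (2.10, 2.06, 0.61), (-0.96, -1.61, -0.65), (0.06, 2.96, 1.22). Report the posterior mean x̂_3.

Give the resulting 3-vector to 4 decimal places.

result = (0.1046, 1.3311, 0.4762)

after S1 (triangulate): (-1.4943, 0.6427, -0.1781)
after S2 (kf_track): (0.1046, 1.3311, 0.4762)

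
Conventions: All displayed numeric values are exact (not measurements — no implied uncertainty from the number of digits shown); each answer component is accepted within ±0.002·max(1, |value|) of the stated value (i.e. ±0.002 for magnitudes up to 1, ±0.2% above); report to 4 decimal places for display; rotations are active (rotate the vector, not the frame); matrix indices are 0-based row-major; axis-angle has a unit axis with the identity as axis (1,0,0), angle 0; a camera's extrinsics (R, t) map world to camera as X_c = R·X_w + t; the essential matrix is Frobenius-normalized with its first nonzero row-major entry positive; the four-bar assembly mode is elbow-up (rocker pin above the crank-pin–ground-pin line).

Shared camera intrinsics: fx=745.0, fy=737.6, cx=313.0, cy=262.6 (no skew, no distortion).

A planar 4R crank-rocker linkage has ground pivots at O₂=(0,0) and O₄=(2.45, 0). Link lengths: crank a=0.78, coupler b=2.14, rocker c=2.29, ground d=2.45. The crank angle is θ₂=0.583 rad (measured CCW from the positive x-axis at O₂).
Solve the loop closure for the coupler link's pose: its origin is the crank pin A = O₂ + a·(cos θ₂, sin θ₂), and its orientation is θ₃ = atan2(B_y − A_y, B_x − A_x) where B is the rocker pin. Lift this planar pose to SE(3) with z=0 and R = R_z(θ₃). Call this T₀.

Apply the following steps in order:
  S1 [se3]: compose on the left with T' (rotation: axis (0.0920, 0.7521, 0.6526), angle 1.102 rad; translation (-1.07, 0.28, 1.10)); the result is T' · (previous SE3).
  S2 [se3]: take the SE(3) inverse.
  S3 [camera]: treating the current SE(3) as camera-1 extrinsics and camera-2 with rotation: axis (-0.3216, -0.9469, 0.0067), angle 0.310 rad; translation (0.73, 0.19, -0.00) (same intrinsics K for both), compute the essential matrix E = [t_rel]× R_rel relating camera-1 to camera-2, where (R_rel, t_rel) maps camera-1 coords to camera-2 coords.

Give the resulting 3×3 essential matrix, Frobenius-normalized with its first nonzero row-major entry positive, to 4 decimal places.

matrix = [0.3327 -0.3261 -0.4782; 0.0824 0.0593 -0.2928; 0.1232 -0.5563 0.3656]

source (fourbar_fk): coupler pose = R=[0.5563 -0.8310 0.0000; 0.8310 0.5563 0.0000; 0.0000 0.0000 1.0000], t=(0.6512, 0.4294, 0.0000)
after S1 (compose_se3): R=[-0.1983 -0.6821 0.7039; 0.9781 -0.0915 0.1870; -0.0632 0.7255 0.6853], t=(-1.0065, 1.0110, 0.8353)
after S2 (invert_se3): R=[-0.1983 0.9781 -0.0632; -0.6821 -0.0915 0.7255; 0.7039 0.1870 0.6853], t=(-1.1357, -1.2001, -0.0530)
after S3 (essential): [0.3327 -0.3261 -0.4782; 0.0824 0.0593 -0.2928; 0.1232 -0.5563 0.3656]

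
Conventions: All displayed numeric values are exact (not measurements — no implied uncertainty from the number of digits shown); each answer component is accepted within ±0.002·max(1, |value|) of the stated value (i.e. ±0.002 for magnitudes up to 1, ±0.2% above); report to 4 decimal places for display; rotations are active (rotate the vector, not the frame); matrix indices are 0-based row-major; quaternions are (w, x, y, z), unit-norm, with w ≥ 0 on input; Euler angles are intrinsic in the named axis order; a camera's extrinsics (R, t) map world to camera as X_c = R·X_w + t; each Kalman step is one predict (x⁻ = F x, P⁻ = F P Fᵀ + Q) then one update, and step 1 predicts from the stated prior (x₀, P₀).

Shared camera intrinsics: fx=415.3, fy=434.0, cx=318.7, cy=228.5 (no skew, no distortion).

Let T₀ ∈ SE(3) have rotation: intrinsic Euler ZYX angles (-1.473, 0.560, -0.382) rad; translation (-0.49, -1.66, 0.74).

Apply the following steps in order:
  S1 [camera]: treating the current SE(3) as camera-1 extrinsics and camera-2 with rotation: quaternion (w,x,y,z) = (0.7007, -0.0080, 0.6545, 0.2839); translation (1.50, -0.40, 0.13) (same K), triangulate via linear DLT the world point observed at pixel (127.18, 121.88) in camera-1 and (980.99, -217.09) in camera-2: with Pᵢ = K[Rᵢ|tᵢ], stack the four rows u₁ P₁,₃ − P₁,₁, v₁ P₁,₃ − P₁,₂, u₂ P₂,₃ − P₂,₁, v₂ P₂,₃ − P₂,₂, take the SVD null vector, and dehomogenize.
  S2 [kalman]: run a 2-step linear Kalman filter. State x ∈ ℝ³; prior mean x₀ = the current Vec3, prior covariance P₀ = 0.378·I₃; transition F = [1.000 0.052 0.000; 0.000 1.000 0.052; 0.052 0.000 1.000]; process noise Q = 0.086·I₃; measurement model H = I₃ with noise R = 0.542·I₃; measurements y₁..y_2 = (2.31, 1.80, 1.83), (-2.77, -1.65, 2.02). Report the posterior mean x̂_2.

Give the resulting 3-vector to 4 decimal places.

after S1 (triangulate): (-1.9459, -1.0193, 0.7755)
after S2 (kf_track): (-1.0486, -0.3962, 1.5013)

result = (-1.0486, -0.3962, 1.5013)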